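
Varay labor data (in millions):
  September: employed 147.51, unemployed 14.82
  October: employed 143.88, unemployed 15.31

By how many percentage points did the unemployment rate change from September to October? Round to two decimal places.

September: labor force = 147.51 + 14.82 = 162.33; u = 14.82/162.33 = 9.13%.
October: labor force = 143.88 + 15.31 = 159.19; u = 15.31/159.19 = 9.62%.
Change = 9.62% − 9.13% = +0.49 pp.

The unemployment rate changed by +0.49 percentage points.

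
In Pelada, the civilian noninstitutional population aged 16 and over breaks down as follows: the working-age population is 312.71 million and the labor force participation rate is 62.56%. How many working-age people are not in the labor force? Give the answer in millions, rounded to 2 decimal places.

Share not in the labor force = 1 − 0.6256 = 0.3744.
Not in labor force = 0.3744 × 312.71 ≈ 117.08 million.

About 117.08 million are not in the labor force.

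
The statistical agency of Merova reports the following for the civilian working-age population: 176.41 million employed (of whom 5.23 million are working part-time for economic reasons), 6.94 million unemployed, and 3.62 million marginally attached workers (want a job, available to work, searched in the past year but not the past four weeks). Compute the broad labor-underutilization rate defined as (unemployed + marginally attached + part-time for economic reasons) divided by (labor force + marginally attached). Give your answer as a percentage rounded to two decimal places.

Labor force = 176.41 + 6.94 = 183.35 million.
Numerator = 6.94 + 3.62 + 5.23 = 15.79 million.
Denominator = 183.35 + 3.62 = 186.97 million.
Broad rate = 15.79 / 186.97 = 8.45%.

Broad underutilization rate ≈ 8.45%.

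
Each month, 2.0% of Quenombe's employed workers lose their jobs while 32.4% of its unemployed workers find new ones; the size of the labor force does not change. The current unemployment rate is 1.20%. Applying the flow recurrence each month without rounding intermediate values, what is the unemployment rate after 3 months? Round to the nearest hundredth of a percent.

Unemployment rate after three months ≈ 4.51%.

With a fixed labor force, u_{t+1} = u_t + s·(1−u_t) − f·u_t = u_t·(1−s−f) + s.
Here 1−s−f = 0.656 and s = 0.020.
u_1 = 0.012000 × 0.656 + 0.020 = 0.027872.
u_2 = 0.027872 × 0.656 + 0.020 = 0.038284.
u_3 = 0.038284 × 0.656 + 0.020 = 0.045114.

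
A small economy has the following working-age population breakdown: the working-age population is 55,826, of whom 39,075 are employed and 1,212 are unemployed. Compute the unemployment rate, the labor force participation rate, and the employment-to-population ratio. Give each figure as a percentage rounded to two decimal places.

Unemployment rate ≈ 3.01%; labor force participation rate ≈ 72.17%; employment-population ratio ≈ 69.99%.

Labor force = employed + unemployed = 39,075 + 1,212 = 40,287.
Unemployment rate = 1,212 / 40,287 = 3.01%.
Labor force participation rate = 40,287 / 55,826 = 72.17%.
Employment-population ratio = 39,075 / 55,826 = 69.99%.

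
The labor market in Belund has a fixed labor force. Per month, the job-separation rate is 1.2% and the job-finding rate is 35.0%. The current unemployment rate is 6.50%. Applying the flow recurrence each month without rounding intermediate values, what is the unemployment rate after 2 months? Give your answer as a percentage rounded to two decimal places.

With a fixed labor force, u_{t+1} = u_t + s·(1−u_t) − f·u_t = u_t·(1−s−f) + s.
Here 1−s−f = 0.638 and s = 0.012.
u_1 = 0.065000 × 0.638 + 0.012 = 0.053470.
u_2 = 0.053470 × 0.638 + 0.012 = 0.046114.

Unemployment rate after two months ≈ 4.61%.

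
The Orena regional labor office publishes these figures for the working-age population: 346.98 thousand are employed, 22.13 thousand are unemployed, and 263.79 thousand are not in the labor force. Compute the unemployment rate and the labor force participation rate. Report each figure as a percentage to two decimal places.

Labor force = employed + unemployed = 346.98 + 22.13 = 369.11 thousand.
Working-age population = 369.11 + 263.79 = 632.90 thousand.
Unemployment rate = 22.13 / 369.11 = 6.00%.
Labor force participation rate = 369.11 / 632.90 = 58.32%.

Unemployment rate ≈ 6.00%; labor force participation rate ≈ 58.32%.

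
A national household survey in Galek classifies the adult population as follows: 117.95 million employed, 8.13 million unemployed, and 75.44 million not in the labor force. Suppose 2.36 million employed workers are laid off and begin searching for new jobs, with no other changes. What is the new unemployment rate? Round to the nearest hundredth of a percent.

Initially, labor force = 117.95 + 8.13 = 126.08 million, so u = 8.13/126.08 = 6.45%.
After the change, employed falls and unemployed rises by 2.36; labor force unchanged → E = 115.59, U = 10.49, labor force = 126.08 million.
New unemployment rate = 10.49 / 126.08 = 8.32%.

New unemployment rate ≈ 8.32%.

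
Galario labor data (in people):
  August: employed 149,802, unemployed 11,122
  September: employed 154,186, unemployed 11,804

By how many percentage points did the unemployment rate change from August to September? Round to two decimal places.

The unemployment rate changed by +0.20 percentage points.

August: labor force = 149,802 + 11,122 = 160,924; u = 11,122/160,924 = 6.91%.
September: labor force = 154,186 + 11,804 = 165,990; u = 11,804/165,990 = 7.11%.
Change = 7.11% − 6.91% = +0.20 pp.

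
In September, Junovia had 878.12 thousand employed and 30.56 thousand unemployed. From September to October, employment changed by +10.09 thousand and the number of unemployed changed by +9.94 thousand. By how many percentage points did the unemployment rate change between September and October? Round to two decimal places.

September: labor force = 878.12 + 30.56 = 908.68; u = 30.56/908.68 = 3.36%.
October: labor force = 888.21 + 40.50 = 928.71; u = 40.50/928.71 = 4.36%.
Change = 4.36% − 3.36% = +1.00 pp.

The unemployment rate changed by +1.00 percentage points.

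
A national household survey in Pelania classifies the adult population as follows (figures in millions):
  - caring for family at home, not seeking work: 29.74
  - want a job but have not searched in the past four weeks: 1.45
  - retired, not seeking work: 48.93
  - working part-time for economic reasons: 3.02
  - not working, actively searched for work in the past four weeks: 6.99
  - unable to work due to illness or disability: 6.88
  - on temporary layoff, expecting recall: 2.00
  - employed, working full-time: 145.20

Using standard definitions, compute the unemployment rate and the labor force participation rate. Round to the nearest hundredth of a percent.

Unemployment rate ≈ 5.72%; labor force participation rate ≈ 64.37%.

Employed = 3.02 + 145.20 = 148.22 million (anyone who worked, including part-time for economic reasons, counts as employed).
Unemployed = 6.99 + 2.00 = 8.99 million (jobless and actively searching, or on temporary layoff).
Labor force = 148.22 + 8.99 = 157.21 million.
Not in labor force = 29.74 + 1.45 + 48.93 + 6.88 = 87.00 million (those not working and not actively searching are outside the labor force — including those who want a job but have given up searching).
Civilian working-age population = 157.21 + 87.00 = 244.21 million.
Unemployment rate = 8.99 / 157.21 = 5.72%.
Labor force participation rate = 157.21 / 244.21 = 64.37%.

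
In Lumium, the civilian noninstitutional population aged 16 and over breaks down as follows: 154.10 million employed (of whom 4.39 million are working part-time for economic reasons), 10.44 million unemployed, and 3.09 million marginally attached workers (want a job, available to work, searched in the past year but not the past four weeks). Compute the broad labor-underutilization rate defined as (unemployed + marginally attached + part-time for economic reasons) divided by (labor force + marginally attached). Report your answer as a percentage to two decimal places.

Broad underutilization rate ≈ 10.69%.

Labor force = 154.10 + 10.44 = 164.54 million.
Numerator = 10.44 + 3.09 + 4.39 = 17.92 million.
Denominator = 164.54 + 3.09 = 167.63 million.
Broad rate = 17.92 / 167.63 = 10.69%.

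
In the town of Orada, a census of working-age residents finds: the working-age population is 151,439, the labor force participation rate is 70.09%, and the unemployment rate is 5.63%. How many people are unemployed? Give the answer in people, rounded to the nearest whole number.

About 5,976 are unemployed.

Labor force = 0.7009 × 151,439 = 106,144.
Unemployed = 0.0563 × 106,144 ≈ 5,976.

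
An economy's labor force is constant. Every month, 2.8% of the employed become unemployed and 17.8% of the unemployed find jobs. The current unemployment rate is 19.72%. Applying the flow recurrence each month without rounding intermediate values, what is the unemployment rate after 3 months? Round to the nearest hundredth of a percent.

Unemployment rate after three months ≈ 16.66%.

With a fixed labor force, u_{t+1} = u_t + s·(1−u_t) − f·u_t = u_t·(1−s−f) + s.
Here 1−s−f = 0.794 and s = 0.028.
u_1 = 0.197200 × 0.794 + 0.028 = 0.184577.
u_2 = 0.184577 × 0.794 + 0.028 = 0.174554.
u_3 = 0.174554 × 0.794 + 0.028 = 0.166596.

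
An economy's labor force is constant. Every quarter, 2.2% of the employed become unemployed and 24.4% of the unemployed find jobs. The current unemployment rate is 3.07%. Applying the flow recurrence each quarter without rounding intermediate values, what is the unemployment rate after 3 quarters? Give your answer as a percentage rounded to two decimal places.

Unemployment rate after three quarters ≈ 6.21%.

With a fixed labor force, u_{t+1} = u_t + s·(1−u_t) − f·u_t = u_t·(1−s−f) + s.
Here 1−s−f = 0.734 and s = 0.022.
u_1 = 0.030700 × 0.734 + 0.022 = 0.044534.
u_2 = 0.044534 × 0.734 + 0.022 = 0.054688.
u_3 = 0.054688 × 0.734 + 0.022 = 0.062141.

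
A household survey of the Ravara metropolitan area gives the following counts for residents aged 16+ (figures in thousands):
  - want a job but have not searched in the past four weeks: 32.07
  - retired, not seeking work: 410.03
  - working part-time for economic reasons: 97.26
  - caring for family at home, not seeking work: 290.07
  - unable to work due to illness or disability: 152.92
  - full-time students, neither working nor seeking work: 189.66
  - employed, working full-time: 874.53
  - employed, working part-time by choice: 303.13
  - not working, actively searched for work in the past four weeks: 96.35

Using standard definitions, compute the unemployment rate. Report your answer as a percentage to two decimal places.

Employed = 97.26 + 874.53 + 303.13 = 1,274.92 thousand (anyone who worked, including part-time for economic reasons, counts as employed).
Unemployed = 96.35 thousand.
Labor force = 1,274.92 + 96.35 = 1,371.27 thousand.
Unemployment rate = 96.35 / 1,371.27 = 7.03%.

Unemployment rate ≈ 7.03%.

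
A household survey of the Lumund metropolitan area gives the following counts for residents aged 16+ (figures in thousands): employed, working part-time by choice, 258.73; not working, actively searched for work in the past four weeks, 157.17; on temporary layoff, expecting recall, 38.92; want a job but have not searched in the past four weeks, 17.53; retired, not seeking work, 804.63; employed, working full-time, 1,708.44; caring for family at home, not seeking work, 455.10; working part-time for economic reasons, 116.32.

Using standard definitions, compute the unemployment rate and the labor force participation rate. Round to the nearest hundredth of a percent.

Unemployment rate ≈ 8.60%; labor force participation rate ≈ 64.09%.

Employed = 258.73 + 1,708.44 + 116.32 = 2,083.49 thousand (anyone who worked, including part-time for economic reasons, counts as employed).
Unemployed = 157.17 + 38.92 = 196.09 thousand (jobless and actively searching, or on temporary layoff).
Labor force = 2,083.49 + 196.09 = 2,279.58 thousand.
Not in labor force = 17.53 + 804.63 + 455.10 = 1,277.26 thousand (those not working and not actively searching are outside the labor force — including those who want a job but have given up searching).
Civilian working-age population = 2,279.58 + 1,277.26 = 3,556.84 thousand.
Unemployment rate = 196.09 / 2,279.58 = 8.60%.
Labor force participation rate = 2,279.58 / 3,556.84 = 64.09%.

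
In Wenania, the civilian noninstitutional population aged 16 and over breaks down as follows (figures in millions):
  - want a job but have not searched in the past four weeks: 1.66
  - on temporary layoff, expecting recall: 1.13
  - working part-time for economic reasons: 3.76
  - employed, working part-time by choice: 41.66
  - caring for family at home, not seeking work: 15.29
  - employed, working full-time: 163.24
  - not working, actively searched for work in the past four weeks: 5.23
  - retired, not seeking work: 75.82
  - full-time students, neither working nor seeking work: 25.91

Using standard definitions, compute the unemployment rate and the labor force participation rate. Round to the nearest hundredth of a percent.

Employed = 3.76 + 41.66 + 163.24 = 208.66 million (anyone who worked, including part-time for economic reasons, counts as employed).
Unemployed = 1.13 + 5.23 = 6.36 million (jobless and actively searching, or on temporary layoff).
Labor force = 208.66 + 6.36 = 215.02 million.
Not in labor force = 1.66 + 15.29 + 75.82 + 25.91 = 118.68 million (those not working and not actively searching are outside the labor force — including those who want a job but have given up searching).
Civilian working-age population = 215.02 + 118.68 = 333.70 million.
Unemployment rate = 6.36 / 215.02 = 2.96%.
Labor force participation rate = 215.02 / 333.70 = 64.44%.

Unemployment rate ≈ 2.96%; labor force participation rate ≈ 64.44%.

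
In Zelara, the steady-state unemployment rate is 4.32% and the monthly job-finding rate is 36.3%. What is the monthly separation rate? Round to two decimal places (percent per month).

From u* = s/(s+f): s = u·f/(1−u).
s = 0.0432 × 36.3 / (1 − 0.0432) = 1.5682 / 0.9568 ≈ 1.64% per month.

Separation rate ≈ 1.64% per month.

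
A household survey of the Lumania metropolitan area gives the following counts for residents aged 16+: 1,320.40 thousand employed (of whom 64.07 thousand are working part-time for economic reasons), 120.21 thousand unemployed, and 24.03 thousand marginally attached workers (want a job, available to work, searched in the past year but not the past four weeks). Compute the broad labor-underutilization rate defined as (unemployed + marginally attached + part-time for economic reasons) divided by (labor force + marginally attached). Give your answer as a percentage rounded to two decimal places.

Labor force = 1,320.40 + 120.21 = 1,440.61 thousand.
Numerator = 120.21 + 24.03 + 64.07 = 208.31 thousand.
Denominator = 1,440.61 + 24.03 = 1,464.64 thousand.
Broad rate = 208.31 / 1,464.64 = 14.22%.

Broad underutilization rate ≈ 14.22%.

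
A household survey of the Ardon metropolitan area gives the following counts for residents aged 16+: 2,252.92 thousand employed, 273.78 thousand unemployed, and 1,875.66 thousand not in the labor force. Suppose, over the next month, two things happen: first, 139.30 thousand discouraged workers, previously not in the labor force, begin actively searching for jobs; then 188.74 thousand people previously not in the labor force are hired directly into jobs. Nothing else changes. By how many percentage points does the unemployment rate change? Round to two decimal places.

Initially, labor force = 2,252.92 + 273.78 = 2,526.70 thousand, so u = 273.78/2,526.70 = 10.84%.
After the first change, unemployed and labor force both rise by 139.30 → E = 2,252.92, U = 413.08, labor force = 2,666.00 thousand.
After the second change, employed and labor force both rise by 188.74; unemployed unchanged → E = 2,441.66, U = 413.08, labor force = 2,854.74 thousand.
New unemployment rate = 413.08 / 2,854.74 = 14.47%.
Change = 14.47% − 10.84% = +3.63 percentage points.

The unemployment rate changes by +3.63 percentage points.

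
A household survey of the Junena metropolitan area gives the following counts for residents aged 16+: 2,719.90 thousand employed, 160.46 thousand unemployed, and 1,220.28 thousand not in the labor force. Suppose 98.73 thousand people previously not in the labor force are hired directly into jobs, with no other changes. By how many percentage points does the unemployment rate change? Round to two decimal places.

The unemployment rate changes by −0.18 percentage points.

Initially, labor force = 2,719.90 + 160.46 = 2,880.36 thousand, so u = 160.46/2,880.36 = 5.57%.
After the change, employed and labor force both rise by 98.73; unemployed unchanged → E = 2,818.63, U = 160.46, labor force = 2,979.09 thousand.
New unemployment rate = 160.46 / 2,979.09 = 5.39%.
Change = 5.39% − 5.57% = −0.18 percentage points.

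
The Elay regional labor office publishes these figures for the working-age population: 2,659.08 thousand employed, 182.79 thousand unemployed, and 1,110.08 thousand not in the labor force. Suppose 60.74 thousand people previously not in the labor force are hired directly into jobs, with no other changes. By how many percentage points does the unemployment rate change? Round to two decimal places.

Initially, labor force = 2,659.08 + 182.79 = 2,841.87 thousand, so u = 182.79/2,841.87 = 6.43%.
After the change, employed and labor force both rise by 60.74; unemployed unchanged → E = 2,719.82, U = 182.79, labor force = 2,902.61 thousand.
New unemployment rate = 182.79 / 2,902.61 = 6.30%.
Change = 6.30% − 6.43% = −0.13 percentage points.

The unemployment rate changes by −0.13 percentage points.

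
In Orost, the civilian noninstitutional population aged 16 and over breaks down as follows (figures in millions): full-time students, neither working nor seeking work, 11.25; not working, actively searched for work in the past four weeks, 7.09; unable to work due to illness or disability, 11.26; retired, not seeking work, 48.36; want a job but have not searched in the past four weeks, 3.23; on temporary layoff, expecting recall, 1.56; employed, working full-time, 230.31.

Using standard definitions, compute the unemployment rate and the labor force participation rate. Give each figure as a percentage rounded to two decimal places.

Unemployment rate ≈ 3.62%; labor force participation rate ≈ 76.33%.

Employed = 230.31 million.
Unemployed = 7.09 + 1.56 = 8.65 million (jobless and actively searching, or on temporary layoff).
Labor force = 230.31 + 8.65 = 238.96 million.
Not in labor force = 11.25 + 11.26 + 48.36 + 3.23 = 74.10 million (those not working and not actively searching are outside the labor force — including those who want a job but have given up searching).
Civilian working-age population = 238.96 + 74.10 = 313.06 million.
Unemployment rate = 8.65 / 238.96 = 3.62%.
Labor force participation rate = 238.96 / 313.06 = 76.33%.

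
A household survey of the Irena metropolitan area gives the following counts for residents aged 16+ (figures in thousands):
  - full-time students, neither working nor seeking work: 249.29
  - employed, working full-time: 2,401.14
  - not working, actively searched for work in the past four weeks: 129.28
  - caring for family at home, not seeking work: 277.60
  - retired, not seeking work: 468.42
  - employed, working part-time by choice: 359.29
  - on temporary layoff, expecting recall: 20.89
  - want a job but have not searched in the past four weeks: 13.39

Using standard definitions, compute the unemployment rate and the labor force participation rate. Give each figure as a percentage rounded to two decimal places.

Employed = 2,401.14 + 359.29 = 2,760.43 thousand.
Unemployed = 129.28 + 20.89 = 150.17 thousand (jobless and actively searching, or on temporary layoff).
Labor force = 2,760.43 + 150.17 = 2,910.60 thousand.
Not in labor force = 249.29 + 277.60 + 468.42 + 13.39 = 1,008.70 thousand (those not working and not actively searching are outside the labor force — including those who want a job but have given up searching).
Civilian working-age population = 2,910.60 + 1,008.70 = 3,919.30 thousand.
Unemployment rate = 150.17 / 2,910.60 = 5.16%.
Labor force participation rate = 2,910.60 / 3,919.30 = 74.26%.

Unemployment rate ≈ 5.16%; labor force participation rate ≈ 74.26%.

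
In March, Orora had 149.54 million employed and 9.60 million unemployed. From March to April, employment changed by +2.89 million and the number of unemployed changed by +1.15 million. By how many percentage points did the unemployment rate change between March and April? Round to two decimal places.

March: labor force = 149.54 + 9.60 = 159.14; u = 9.60/159.14 = 6.03%.
April: labor force = 152.43 + 10.75 = 163.18; u = 10.75/163.18 = 6.59%.
Change = 6.59% − 6.03% = +0.56 pp.

The unemployment rate changed by +0.56 percentage points.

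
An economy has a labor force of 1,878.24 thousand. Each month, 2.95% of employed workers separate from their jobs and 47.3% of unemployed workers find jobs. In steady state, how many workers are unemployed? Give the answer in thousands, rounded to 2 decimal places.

Steady-state unemployment rate u* = s/(s+f) = 2.95/(2.95+47.3) = 0.058706.
Unemployed = u* × labor force = 0.058706 × 1,878.24 ≈ 110.26 thousand.

About 110.26 thousand are unemployed in steady state.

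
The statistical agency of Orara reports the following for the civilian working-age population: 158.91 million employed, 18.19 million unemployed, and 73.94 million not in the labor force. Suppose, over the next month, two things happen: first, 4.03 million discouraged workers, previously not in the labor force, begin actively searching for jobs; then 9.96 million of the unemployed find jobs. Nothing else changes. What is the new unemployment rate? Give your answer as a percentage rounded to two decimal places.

Initially, labor force = 158.91 + 18.19 = 177.10 million, so u = 18.19/177.10 = 10.27%.
After the first change, unemployed and labor force both rise by 4.03 → E = 158.91, U = 22.22, labor force = 181.13 million.
After the second change, unemployed falls and employed rises by 9.96; labor force unchanged → E = 168.87, U = 12.26, labor force = 181.13 million.
New unemployment rate = 12.26 / 181.13 = 6.77%.

New unemployment rate ≈ 6.77%.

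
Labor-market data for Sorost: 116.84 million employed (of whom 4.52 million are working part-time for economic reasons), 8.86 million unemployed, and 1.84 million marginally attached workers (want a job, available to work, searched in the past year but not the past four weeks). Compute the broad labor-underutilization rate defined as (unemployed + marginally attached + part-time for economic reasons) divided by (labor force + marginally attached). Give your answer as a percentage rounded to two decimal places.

Broad underutilization rate ≈ 11.93%.

Labor force = 116.84 + 8.86 = 125.70 million.
Numerator = 8.86 + 1.84 + 4.52 = 15.22 million.
Denominator = 125.70 + 1.84 = 127.54 million.
Broad rate = 15.22 / 127.54 = 11.93%.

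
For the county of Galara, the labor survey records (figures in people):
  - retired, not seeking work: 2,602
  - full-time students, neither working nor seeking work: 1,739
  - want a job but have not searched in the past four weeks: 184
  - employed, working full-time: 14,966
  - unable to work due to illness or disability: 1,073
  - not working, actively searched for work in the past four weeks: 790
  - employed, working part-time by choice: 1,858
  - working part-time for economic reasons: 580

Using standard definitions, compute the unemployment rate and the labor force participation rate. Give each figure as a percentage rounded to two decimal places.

Employed = 14,966 + 1,858 + 580 = 17,404 (anyone who worked, including part-time for economic reasons, counts as employed).
Unemployed = 790.
Labor force = 17,404 + 790 = 18,194.
Not in labor force = 2,602 + 1,739 + 184 + 1,073 = 5,598 (those not working and not actively searching are outside the labor force — including those who want a job but have given up searching).
Civilian working-age population = 18,194 + 5,598 = 23,792.
Unemployment rate = 790 / 18,194 = 4.34%.
Labor force participation rate = 18,194 / 23,792 = 76.47%.

Unemployment rate ≈ 4.34%; labor force participation rate ≈ 76.47%.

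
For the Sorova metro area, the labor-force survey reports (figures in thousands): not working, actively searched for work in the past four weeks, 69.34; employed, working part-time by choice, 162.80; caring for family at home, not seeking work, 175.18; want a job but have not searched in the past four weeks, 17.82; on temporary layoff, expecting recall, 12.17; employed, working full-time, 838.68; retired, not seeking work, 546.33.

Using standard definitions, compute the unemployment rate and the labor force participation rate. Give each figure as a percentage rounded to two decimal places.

Unemployment rate ≈ 7.53%; labor force participation rate ≈ 59.43%.

Employed = 162.80 + 838.68 = 1,001.48 thousand.
Unemployed = 69.34 + 12.17 = 81.51 thousand (jobless and actively searching, or on temporary layoff).
Labor force = 1,001.48 + 81.51 = 1,082.99 thousand.
Not in labor force = 175.18 + 17.82 + 546.33 = 739.33 thousand (those not working and not actively searching are outside the labor force — including those who want a job but have given up searching).
Civilian working-age population = 1,082.99 + 739.33 = 1,822.32 thousand.
Unemployment rate = 81.51 / 1,082.99 = 7.53%.
Labor force participation rate = 1,082.99 / 1,822.32 = 59.43%.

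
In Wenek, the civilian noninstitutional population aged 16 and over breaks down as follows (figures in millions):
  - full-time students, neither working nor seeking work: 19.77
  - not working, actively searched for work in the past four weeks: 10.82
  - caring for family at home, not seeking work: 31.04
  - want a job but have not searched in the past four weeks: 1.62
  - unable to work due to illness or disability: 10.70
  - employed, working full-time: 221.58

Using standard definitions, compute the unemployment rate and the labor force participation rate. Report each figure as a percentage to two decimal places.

Unemployment rate ≈ 4.66%; labor force participation rate ≈ 78.64%.

Employed = 221.58 million.
Unemployed = 10.82 million.
Labor force = 221.58 + 10.82 = 232.40 million.
Not in labor force = 19.77 + 31.04 + 1.62 + 10.70 = 63.13 million (those not working and not actively searching are outside the labor force — including those who want a job but have given up searching).
Civilian working-age population = 232.40 + 63.13 = 295.53 million.
Unemployment rate = 10.82 / 232.40 = 4.66%.
Labor force participation rate = 232.40 / 295.53 = 78.64%.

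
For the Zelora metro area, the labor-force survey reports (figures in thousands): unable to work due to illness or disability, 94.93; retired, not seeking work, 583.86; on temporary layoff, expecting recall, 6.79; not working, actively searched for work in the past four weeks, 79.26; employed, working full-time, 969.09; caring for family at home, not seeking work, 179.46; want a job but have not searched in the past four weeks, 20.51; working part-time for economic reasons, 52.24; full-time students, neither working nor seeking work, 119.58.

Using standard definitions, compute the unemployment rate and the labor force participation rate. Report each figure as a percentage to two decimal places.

Employed = 969.09 + 52.24 = 1,021.33 thousand (anyone who worked, including part-time for economic reasons, counts as employed).
Unemployed = 6.79 + 79.26 = 86.05 thousand (jobless and actively searching, or on temporary layoff).
Labor force = 1,021.33 + 86.05 = 1,107.38 thousand.
Not in labor force = 94.93 + 583.86 + 179.46 + 20.51 + 119.58 = 998.34 thousand (those not working and not actively searching are outside the labor force — including those who want a job but have given up searching).
Civilian working-age population = 1,107.38 + 998.34 = 2,105.72 thousand.
Unemployment rate = 86.05 / 1,107.38 = 7.77%.
Labor force participation rate = 1,107.38 / 2,105.72 = 52.59%.

Unemployment rate ≈ 7.77%; labor force participation rate ≈ 52.59%.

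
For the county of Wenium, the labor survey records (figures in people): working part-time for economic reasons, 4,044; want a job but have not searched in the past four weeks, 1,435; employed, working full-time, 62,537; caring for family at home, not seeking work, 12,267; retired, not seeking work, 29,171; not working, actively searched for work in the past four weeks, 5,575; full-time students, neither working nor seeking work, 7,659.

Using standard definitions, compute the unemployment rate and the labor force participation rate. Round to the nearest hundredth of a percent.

Unemployment rate ≈ 7.73%; labor force participation rate ≈ 58.81%.

Employed = 4,044 + 62,537 = 66,581 (anyone who worked, including part-time for economic reasons, counts as employed).
Unemployed = 5,575.
Labor force = 66,581 + 5,575 = 72,156.
Not in labor force = 1,435 + 12,267 + 29,171 + 7,659 = 50,532 (those not working and not actively searching are outside the labor force — including those who want a job but have given up searching).
Civilian working-age population = 72,156 + 50,532 = 122,688.
Unemployment rate = 5,575 / 72,156 = 7.73%.
Labor force participation rate = 72,156 / 122,688 = 58.81%.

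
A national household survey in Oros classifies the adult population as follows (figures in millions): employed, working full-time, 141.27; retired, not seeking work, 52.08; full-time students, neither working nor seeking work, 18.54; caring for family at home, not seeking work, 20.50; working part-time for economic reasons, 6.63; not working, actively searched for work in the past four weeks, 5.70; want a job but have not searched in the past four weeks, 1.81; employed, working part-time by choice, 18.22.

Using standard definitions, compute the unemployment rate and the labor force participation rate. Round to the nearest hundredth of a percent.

Unemployment rate ≈ 3.32%; labor force participation rate ≈ 64.90%.

Employed = 141.27 + 6.63 + 18.22 = 166.12 million (anyone who worked, including part-time for economic reasons, counts as employed).
Unemployed = 5.70 million.
Labor force = 166.12 + 5.70 = 171.82 million.
Not in labor force = 52.08 + 18.54 + 20.50 + 1.81 = 92.93 million (those not working and not actively searching are outside the labor force — including those who want a job but have given up searching).
Civilian working-age population = 171.82 + 92.93 = 264.75 million.
Unemployment rate = 5.70 / 171.82 = 3.32%.
Labor force participation rate = 171.82 / 264.75 = 64.90%.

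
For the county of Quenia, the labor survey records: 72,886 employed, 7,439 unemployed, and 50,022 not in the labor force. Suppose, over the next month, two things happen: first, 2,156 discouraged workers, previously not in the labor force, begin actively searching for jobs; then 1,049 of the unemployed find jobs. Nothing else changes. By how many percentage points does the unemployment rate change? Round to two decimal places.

Initially, labor force = 72,886 + 7,439 = 80,325, so u = 7,439/80,325 = 9.26%.
After the first change, unemployed and labor force both rise by 2,156 → E = 72,886, U = 9,595, labor force = 82,481.
After the second change, unemployed falls and employed rises by 1,049; labor force unchanged → E = 73,935, U = 8,546, labor force = 82,481.
New unemployment rate = 8,546 / 82,481 = 10.36%.
Change = 10.36% − 9.26% = +1.10 percentage points.

The unemployment rate changes by +1.10 percentage points.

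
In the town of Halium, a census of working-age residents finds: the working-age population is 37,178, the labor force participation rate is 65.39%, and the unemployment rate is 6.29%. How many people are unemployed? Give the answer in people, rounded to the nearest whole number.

About 1,529 are unemployed.

Labor force = 0.6539 × 37,178 = 24,311.
Unemployed = 0.0629 × 24,311 ≈ 1,529.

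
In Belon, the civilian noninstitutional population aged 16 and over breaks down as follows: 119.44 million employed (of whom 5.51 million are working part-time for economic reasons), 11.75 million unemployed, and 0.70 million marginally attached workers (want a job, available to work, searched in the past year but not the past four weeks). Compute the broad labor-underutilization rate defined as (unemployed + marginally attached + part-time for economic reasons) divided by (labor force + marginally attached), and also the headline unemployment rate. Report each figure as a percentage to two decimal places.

Labor force = 119.44 + 11.75 = 131.19 million.
Numerator = 11.75 + 0.70 + 5.51 = 17.96 million.
Denominator = 131.19 + 0.70 = 131.89 million.
Broad rate = 17.96 / 131.89 = 13.62%.
Headline unemployment rate = 11.75 / 131.19 = 8.96%.

Broad underutilization rate ≈ 13.62%; headline unemployment rate ≈ 8.96%.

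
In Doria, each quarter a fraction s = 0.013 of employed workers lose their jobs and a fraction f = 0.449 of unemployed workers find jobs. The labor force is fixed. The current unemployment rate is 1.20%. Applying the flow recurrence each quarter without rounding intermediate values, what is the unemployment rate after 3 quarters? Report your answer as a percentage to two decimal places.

With a fixed labor force, u_{t+1} = u_t + s·(1−u_t) − f·u_t = u_t·(1−s−f) + s.
Here 1−s−f = 0.538 and s = 0.013.
u_1 = 0.012000 × 0.538 + 0.013 = 0.019456.
u_2 = 0.019456 × 0.538 + 0.013 = 0.023467.
u_3 = 0.023467 × 0.538 + 0.013 = 0.025625.

Unemployment rate after three quarters ≈ 2.56%.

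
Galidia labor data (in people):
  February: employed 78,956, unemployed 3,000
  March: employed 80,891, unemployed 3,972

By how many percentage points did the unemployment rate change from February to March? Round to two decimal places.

February: labor force = 78,956 + 3,000 = 81,956; u = 3,000/81,956 = 3.66%.
March: labor force = 80,891 + 3,972 = 84,863; u = 3,972/84,863 = 4.68%.
Change = 4.68% − 3.66% = +1.02 pp.

The unemployment rate changed by +1.02 percentage points.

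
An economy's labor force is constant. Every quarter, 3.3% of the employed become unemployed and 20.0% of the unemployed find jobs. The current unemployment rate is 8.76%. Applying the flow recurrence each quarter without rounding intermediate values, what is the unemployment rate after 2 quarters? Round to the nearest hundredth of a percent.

Unemployment rate after two quarters ≈ 10.98%.

With a fixed labor force, u_{t+1} = u_t + s·(1−u_t) − f·u_t = u_t·(1−s−f) + s.
Here 1−s−f = 0.767 and s = 0.033.
u_1 = 0.087600 × 0.767 + 0.033 = 0.100189.
u_2 = 0.100189 × 0.767 + 0.033 = 0.109845.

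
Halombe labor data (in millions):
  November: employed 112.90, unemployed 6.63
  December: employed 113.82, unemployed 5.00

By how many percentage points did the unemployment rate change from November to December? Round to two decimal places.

The unemployment rate changed by −1.34 percentage points.

November: labor force = 112.90 + 6.63 = 119.53; u = 6.63/119.53 = 5.55%.
December: labor force = 113.82 + 5.00 = 118.82; u = 5.00/118.82 = 4.21%.
Change = 4.21% − 5.55% = −1.34 pp.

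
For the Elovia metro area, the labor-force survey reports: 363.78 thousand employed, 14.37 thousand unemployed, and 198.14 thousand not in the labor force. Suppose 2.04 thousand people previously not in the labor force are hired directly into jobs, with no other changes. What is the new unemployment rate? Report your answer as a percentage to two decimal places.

Initially, labor force = 363.78 + 14.37 = 378.15 thousand, so u = 14.37/378.15 = 3.80%.
After the change, employed and labor force both rise by 2.04; unemployed unchanged → E = 365.82, U = 14.37, labor force = 380.19 thousand.
New unemployment rate = 14.37 / 380.19 = 3.78%.

New unemployment rate ≈ 3.78%.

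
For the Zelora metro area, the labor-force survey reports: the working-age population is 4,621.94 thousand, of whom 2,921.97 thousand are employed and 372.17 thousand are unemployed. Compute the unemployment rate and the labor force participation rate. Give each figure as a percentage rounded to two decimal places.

Unemployment rate ≈ 11.30%; labor force participation rate ≈ 71.27%.

Labor force = employed + unemployed = 2,921.97 + 372.17 = 3,294.14 thousand.
Unemployment rate = 372.17 / 3,294.14 = 11.30%.
Labor force participation rate = 3,294.14 / 4,621.94 = 71.27%.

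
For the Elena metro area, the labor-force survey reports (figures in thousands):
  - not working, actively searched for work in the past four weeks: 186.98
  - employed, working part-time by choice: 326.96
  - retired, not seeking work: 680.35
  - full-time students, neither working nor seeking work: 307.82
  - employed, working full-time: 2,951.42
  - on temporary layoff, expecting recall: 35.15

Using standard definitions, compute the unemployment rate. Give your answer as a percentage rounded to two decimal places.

Unemployment rate ≈ 6.35%.

Employed = 326.96 + 2,951.42 = 3,278.38 thousand.
Unemployed = 186.98 + 35.15 = 222.13 thousand (jobless and actively searching, or on temporary layoff).
Labor force = 3,278.38 + 222.13 = 3,500.51 thousand.
Unemployment rate = 222.13 / 3,500.51 = 6.35%.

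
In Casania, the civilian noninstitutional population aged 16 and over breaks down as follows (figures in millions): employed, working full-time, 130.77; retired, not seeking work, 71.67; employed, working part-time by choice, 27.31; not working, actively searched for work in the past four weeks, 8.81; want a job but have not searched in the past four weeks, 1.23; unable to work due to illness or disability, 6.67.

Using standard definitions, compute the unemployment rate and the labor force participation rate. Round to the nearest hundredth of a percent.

Unemployment rate ≈ 5.28%; labor force participation rate ≈ 67.71%.

Employed = 130.77 + 27.31 = 158.08 million.
Unemployed = 8.81 million.
Labor force = 158.08 + 8.81 = 166.89 million.
Not in labor force = 71.67 + 1.23 + 6.67 = 79.57 million (those not working and not actively searching are outside the labor force — including those who want a job but have given up searching).
Civilian working-age population = 166.89 + 79.57 = 246.46 million.
Unemployment rate = 8.81 / 166.89 = 5.28%.
Labor force participation rate = 166.89 / 246.46 = 67.71%.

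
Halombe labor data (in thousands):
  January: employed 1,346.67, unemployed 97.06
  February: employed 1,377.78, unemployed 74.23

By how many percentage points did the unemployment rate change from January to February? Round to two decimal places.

January: labor force = 1,346.67 + 97.06 = 1,443.73; u = 97.06/1,443.73 = 6.72%.
February: labor force = 1,377.78 + 74.23 = 1,452.01; u = 74.23/1,452.01 = 5.11%.
Change = 5.11% − 6.72% = −1.61 pp.

The unemployment rate changed by −1.61 percentage points.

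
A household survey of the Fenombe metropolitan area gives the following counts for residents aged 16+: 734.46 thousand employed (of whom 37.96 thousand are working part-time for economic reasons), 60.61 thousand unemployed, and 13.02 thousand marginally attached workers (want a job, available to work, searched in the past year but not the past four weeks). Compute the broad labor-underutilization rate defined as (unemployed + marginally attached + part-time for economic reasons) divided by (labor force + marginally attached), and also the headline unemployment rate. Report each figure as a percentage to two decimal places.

Broad underutilization rate ≈ 13.81%; headline unemployment rate ≈ 7.62%.

Labor force = 734.46 + 60.61 = 795.07 thousand.
Numerator = 60.61 + 13.02 + 37.96 = 111.59 thousand.
Denominator = 795.07 + 13.02 = 808.09 thousand.
Broad rate = 111.59 / 808.09 = 13.81%.
Headline unemployment rate = 60.61 / 795.07 = 7.62%.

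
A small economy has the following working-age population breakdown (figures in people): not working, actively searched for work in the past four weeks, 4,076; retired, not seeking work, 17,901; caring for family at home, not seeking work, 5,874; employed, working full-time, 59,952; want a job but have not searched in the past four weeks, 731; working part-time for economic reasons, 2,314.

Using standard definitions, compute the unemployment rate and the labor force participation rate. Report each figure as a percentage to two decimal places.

Unemployment rate ≈ 6.14%; labor force participation rate ≈ 73.03%.

Employed = 59,952 + 2,314 = 62,266 (anyone who worked, including part-time for economic reasons, counts as employed).
Unemployed = 4,076.
Labor force = 62,266 + 4,076 = 66,342.
Not in labor force = 17,901 + 5,874 + 731 = 24,506 (those not working and not actively searching are outside the labor force — including those who want a job but have given up searching).
Civilian working-age population = 66,342 + 24,506 = 90,848.
Unemployment rate = 4,076 / 66,342 = 6.14%.
Labor force participation rate = 66,342 / 90,848 = 73.03%.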